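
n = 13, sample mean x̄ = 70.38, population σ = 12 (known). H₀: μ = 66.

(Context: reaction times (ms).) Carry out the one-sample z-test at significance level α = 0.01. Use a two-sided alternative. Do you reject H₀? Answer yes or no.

SE = σ/√n = 12/√13 = 3.3282
z = (x̄−μ₀)/SE = (70.38−66)/3.3282 = 1.3160
p-value (two-sided) = 0.18817
At α=0.01: p ≥ α → fail to reject H₀

reject H₀: no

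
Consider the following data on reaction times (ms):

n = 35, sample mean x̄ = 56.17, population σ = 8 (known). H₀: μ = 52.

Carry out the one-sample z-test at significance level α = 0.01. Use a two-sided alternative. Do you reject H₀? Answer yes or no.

reject H₀: yes

SE = σ/√n = 8/√35 = 1.3522
z = (x̄−μ₀)/SE = (56.17−52)/1.3522 = 3.0838
p-value (two-sided) = 0.00204
At α=0.01: p < α → reject H₀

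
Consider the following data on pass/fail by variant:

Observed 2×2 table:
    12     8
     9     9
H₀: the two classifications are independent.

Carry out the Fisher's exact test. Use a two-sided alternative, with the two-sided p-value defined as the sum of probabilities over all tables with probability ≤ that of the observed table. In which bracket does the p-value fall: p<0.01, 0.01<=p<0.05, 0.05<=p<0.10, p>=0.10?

p-value bracket: p>=0.10

Margins: r₁=20, r₂=18, c₁=21, c₂=17, n=38
p_obs = C(20,12)·C(18,9)/C(38,21); sum pmf over tables with pmf ≤ p_obs
p-value (two-sided) = 0.74464
→ bracket: p>=0.10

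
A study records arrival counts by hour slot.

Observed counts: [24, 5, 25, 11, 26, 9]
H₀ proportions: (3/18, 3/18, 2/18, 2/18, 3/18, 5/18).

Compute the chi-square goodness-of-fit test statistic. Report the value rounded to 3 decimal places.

test statistic = 46.676

n = 100; E_i = n·p_i = [16.67, 16.67, 11.11, 11.11, 16.67, 27.78]
χ² = (24−16.67)²/16.67 + (5−16.67)²/16.67 + (25−11.11)²/11.11 + (11−11.11)²/11.11 + (26−16.67)²/16.67 + (9−27.78)²/27.78 = 46.6760
df = 5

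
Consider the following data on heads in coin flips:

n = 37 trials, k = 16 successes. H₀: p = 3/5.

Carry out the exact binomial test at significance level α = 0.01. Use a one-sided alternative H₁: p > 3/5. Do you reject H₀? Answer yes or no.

Exact binomial: n=37, k=16, p₀=3/5=0.6000
P(X≥16) from Σ C(n,i)·p₀^i·(1−p₀)^(n−i)
p-value (one-sided, H₁ greater) = 0.98693
At α=0.01: p ≥ α → fail to reject H₀

reject H₀: no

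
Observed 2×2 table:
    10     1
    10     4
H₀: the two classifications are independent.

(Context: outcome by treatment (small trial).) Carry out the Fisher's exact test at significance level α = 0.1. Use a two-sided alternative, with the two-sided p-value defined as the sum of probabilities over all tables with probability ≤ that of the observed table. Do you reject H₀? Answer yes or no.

Margins: r₁=11, r₂=14, c₁=20, c₂=5, n=25
p_obs = C(11,10)·C(14,10)/C(25,20); sum pmf over tables with pmf ≤ p_obs
p-value (two-sided) = 0.34058
At α=0.1: p ≥ α → fail to reject H₀

reject H₀: no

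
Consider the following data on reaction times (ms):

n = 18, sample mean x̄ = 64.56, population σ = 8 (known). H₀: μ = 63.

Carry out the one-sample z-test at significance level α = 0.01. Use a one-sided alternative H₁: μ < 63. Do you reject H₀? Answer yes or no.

SE = σ/√n = 8/√18 = 1.8856
z = (x̄−μ₀)/SE = (64.56−63)/1.8856 = 0.8273
p-value (one-sided, H₁ less) = 0.79597
At α=0.01: p ≥ α → fail to reject H₀

reject H₀: no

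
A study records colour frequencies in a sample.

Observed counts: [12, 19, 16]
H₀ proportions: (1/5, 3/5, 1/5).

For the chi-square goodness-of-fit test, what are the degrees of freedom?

degrees of freedom = 2

df = k − 1 = 3 − 1 = 2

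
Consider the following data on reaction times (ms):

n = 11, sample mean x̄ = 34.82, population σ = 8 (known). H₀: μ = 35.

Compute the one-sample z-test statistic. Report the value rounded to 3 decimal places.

test statistic = -0.075

SE = σ/√n = 8/√11 = 2.4121
z = (x̄−μ₀)/SE = (34.82−35)/2.4121 = -0.0746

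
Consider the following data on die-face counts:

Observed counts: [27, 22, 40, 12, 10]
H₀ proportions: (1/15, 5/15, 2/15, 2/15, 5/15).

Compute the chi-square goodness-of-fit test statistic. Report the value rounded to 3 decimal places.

n = 111; E_i = n·p_i = [7.40, 37.00, 14.80, 14.80, 37.00]
χ² = (27−7.40)²/7.40 + (22−37.00)²/37.00 + (40−14.80)²/14.80 + (12−14.80)²/14.80 + (10−37.00)²/37.00 = 121.1351
df = 4

test statistic = 121.135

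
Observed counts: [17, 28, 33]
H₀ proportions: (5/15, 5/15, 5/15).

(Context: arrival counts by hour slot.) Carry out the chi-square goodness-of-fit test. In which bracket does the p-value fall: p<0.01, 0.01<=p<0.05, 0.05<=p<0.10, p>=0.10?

n = 78; E_i = n·p_i = [26.00, 26.00, 26.00]
χ² = (17−26.00)²/26.00 + (28−26.00)²/26.00 + (33−26.00)²/26.00 = 5.1538
df = 2
p-value (upper-tail) = 0.07601
→ bracket: 0.05<=p<0.10

p-value bracket: 0.05<=p<0.10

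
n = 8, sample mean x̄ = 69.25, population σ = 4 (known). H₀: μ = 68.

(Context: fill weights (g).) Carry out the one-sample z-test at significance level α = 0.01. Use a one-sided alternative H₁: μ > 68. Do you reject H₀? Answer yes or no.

reject H₀: no

SE = σ/√n = 4/√8 = 1.4142
z = (x̄−μ₀)/SE = (69.25−68)/1.4142 = 0.8839
p-value (one-sided, H₁ greater) = 0.18838
At α=0.01: p ≥ α → fail to reject H₀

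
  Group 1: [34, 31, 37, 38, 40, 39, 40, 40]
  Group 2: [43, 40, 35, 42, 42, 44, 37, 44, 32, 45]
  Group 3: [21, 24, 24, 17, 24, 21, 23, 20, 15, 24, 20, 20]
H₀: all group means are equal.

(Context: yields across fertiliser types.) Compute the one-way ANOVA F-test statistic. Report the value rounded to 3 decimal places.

Group means [37.38, 40.40, 21.08], grand mean 31.867
SSB = Σnᵢ(x̄ᵢ−x̄)² = 2366.275; SSW = ΣΣ(x−x̄ᵢ)² = 341.192
MSB = 2366.275/2 = 1183.1375; MSW = 341.192/27 = 12.6367
F = MSB/MSW = 93.6269
df = (2, 27)

test statistic = 93.627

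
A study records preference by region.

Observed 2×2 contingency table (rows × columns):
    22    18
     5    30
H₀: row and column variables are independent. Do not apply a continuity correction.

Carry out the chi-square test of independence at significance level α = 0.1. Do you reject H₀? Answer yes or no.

reject H₀: yes

Row totals [40, 35], col totals [27, 48], n=75
χ² = (22−14.40)²/14.40 + (18−25.60)²/25.60 + (5−12.60)²/12.60 + (30−22.40)²/22.40 = 13.4301
df = 1
p-value (upper-tail) = 0.00025
At α=0.1: p < α → reject H₀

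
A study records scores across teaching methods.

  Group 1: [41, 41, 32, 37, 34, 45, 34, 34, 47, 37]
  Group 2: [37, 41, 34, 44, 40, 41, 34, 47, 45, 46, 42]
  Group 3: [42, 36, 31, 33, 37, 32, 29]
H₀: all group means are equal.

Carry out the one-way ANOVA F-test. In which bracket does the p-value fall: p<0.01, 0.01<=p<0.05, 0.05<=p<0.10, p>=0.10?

Group means [38.20, 41.00, 34.29], grand mean 38.321
SSB = Σnᵢ(x̄ᵢ−x̄)² = 193.079; SSW = ΣΣ(x−x̄ᵢ)² = 551.029
MSB = 193.079/2 = 96.5393; MSW = 551.029/25 = 22.0411
F = MSB/MSW = 4.3800
df = (2, 25)
p-value (upper-tail) = 0.02340
→ bracket: 0.01<=p<0.05

p-value bracket: 0.01<=p<0.05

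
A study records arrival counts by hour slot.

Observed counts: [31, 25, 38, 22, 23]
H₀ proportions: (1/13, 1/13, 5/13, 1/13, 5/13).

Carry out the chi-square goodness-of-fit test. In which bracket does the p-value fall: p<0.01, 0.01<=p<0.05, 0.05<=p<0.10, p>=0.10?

n = 139; E_i = n·p_i = [10.69, 10.69, 53.46, 10.69, 53.46]
χ² = (31−10.69)²/10.69 + (25−10.69)²/10.69 + (38−53.46)²/53.46 + (22−10.69)²/10.69 + (23−53.46)²/53.46 = 91.5022
df = 4
p-value (upper-tail) = 0.00000
→ bracket: p<0.01

p-value bracket: p<0.01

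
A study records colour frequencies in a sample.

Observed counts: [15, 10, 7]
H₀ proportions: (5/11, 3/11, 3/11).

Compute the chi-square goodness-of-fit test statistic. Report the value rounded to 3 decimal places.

n = 32; E_i = n·p_i = [14.55, 8.73, 8.73]
χ² = (15−14.55)²/14.55 + (10−8.73)²/8.73 + (7−8.73)²/8.73 = 0.5417
df = 2

test statistic = 0.542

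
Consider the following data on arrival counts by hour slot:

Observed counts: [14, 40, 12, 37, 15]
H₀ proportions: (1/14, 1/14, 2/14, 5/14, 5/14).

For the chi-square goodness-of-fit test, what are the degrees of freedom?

degrees of freedom = 4

df = k − 1 = 5 − 1 = 4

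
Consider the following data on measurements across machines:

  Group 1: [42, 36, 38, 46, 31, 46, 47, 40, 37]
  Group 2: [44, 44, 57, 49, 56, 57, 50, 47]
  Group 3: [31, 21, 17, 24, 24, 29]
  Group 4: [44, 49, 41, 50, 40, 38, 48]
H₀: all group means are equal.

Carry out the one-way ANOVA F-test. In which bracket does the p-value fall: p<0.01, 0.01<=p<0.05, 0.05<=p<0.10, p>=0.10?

p-value bracket: p<0.01

Group means [40.33, 50.50, 24.33, 44.29], grand mean 40.767
SSB = Σnᵢ(x̄ᵢ−x̄)² = 2466.605; SSW = ΣΣ(x−x̄ᵢ)² = 716.762
MSB = 2466.605/3 = 822.2016; MSW = 716.762/26 = 27.5678
F = MSB/MSW = 29.8247
df = (3, 26)
p-value (upper-tail) = 0.00000
→ bracket: p<0.01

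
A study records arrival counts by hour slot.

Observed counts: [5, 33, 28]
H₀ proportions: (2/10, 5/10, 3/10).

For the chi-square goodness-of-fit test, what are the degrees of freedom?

df = k − 1 = 3 − 1 = 2

degrees of freedom = 2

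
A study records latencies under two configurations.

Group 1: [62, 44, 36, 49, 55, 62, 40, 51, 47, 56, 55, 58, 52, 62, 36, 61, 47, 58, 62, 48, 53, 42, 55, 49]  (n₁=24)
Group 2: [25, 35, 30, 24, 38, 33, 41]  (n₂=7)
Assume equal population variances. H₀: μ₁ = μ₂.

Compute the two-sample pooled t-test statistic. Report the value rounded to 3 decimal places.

test statistic = 5.820

x̄₁=51.667, s₁=8.074, n₁=24
x̄₂=32.286, s₂=6.370, n₂=7
s_p² = [23·8.074² + 6·6.370²]/29 = 60.0952
SE = √(s_p²·(1/24+1/7)) = 3.3300
t = (51.667−32.286)/3.3300 = 5.8201
df = 29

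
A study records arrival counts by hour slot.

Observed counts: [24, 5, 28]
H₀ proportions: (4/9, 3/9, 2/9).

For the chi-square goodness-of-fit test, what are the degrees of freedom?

degrees of freedom = 2

df = k − 1 = 3 − 1 = 2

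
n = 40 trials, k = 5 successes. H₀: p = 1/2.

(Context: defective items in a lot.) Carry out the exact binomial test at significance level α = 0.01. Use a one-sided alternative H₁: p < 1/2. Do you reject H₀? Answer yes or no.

Exact binomial: n=40, k=5, p₀=1/2=0.5000
P(X≤5) from Σ C(n,i)·p₀^i·(1−p₀)^(n−i)
p-value (one-sided, H₁ less) = 0.00000
At α=0.01: p < α → reject H₀

reject H₀: yes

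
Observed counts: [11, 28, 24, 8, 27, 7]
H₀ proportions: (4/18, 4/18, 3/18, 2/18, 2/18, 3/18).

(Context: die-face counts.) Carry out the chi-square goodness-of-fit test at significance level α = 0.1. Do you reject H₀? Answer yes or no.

reject H₀: yes

n = 105; E_i = n·p_i = [23.33, 23.33, 17.50, 11.67, 11.67, 17.50]
χ² = (11−23.33)²/23.33 + (28−23.33)²/23.33 + (24−17.50)²/17.50 + (8−11.67)²/11.67 + (27−11.67)²/11.67 + (7−17.50)²/17.50 = 37.4714
df = 5
p-value (upper-tail) = 0.00000
At α=0.1: p < α → reject H₀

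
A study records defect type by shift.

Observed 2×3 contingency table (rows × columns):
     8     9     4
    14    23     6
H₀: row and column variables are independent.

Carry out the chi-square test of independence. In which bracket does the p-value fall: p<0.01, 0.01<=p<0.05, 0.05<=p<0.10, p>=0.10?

p-value bracket: p>=0.10

Row totals [21, 43], col totals [22, 32, 10], n=64
χ² = (8−7.22)²/7.22 + (9−10.50)²/10.50 + (4−3.28)²/3.28 + (14−14.78)²/14.78 + (23−21.50)²/21.50 + (6−6.72)²/6.72 = 0.6791
df = 2
p-value (upper-tail) = 0.71209
→ bracket: p>=0.10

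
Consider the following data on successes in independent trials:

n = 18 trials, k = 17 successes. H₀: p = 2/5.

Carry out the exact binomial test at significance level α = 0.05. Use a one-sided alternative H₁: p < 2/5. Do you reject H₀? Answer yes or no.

reject H₀: no

Exact binomial: n=18, k=17, p₀=2/5=0.4000
P(X≤17) from Σ C(n,i)·p₀^i·(1−p₀)^(n−i)
p-value (one-sided, H₁ less) = 1.00000
At α=0.05: p ≥ α → fail to reject H₀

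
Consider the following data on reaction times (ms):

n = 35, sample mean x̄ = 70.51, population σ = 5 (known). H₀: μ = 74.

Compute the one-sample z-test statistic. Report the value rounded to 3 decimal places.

SE = σ/√n = 5/√35 = 0.8452
z = (x̄−μ₀)/SE = (70.51−74)/0.8452 = -4.1294

test statistic = -4.129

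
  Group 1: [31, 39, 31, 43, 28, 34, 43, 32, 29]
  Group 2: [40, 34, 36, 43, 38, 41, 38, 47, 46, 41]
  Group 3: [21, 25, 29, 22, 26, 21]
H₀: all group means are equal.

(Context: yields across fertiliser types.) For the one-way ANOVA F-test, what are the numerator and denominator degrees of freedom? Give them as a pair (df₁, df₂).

degrees of freedom = [2, 22]

k = 3 groups, N = 25 total
df = (k−1, N−k) = (3−1, 25−3) = (2, 22)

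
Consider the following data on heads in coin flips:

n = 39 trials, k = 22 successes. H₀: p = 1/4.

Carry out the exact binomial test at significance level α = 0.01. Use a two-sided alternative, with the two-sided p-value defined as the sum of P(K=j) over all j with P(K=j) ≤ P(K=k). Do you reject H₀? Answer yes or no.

reject H₀: yes

Exact binomial: n=39, k=22, p₀=1/4=0.2500
P(X=j) = C(n,j)·p₀^j·(1−p₀)^(n−j); p = Σ P(X=j) over j with P(X=j) ≤ P(X=22)
p-value (two-sided) = 0.00004
At α=0.01: p < α → reject H₀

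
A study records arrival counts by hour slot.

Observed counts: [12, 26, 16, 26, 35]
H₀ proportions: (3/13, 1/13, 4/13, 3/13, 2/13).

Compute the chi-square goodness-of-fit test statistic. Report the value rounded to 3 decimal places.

n = 115; E_i = n·p_i = [26.54, 8.85, 35.38, 26.54, 17.69]
χ² = (12−26.54)²/26.54 + (26−8.85)²/8.85 + (16−35.38)²/35.38 + (26−26.54)²/26.54 + (35−17.69)²/17.69 = 68.7899
df = 4

test statistic = 68.790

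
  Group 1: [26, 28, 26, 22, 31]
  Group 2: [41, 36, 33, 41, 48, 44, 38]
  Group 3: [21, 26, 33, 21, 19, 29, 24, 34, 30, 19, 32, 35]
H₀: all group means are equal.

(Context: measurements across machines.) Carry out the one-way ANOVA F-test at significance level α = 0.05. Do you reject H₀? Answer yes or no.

reject H₀: yes

Group means [26.60, 40.14, 26.92], grand mean 30.708
SSB = Σnᵢ(x̄ᵢ−x̄)² = 879.985; SSW = ΣΣ(x−x̄ᵢ)² = 590.974
MSB = 879.985/2 = 439.9923; MSW = 590.974/21 = 28.1416
F = MSB/MSW = 15.6349
df = (2, 21)
p-value (upper-tail) = 0.00007
At α=0.05: p < α → reject H₀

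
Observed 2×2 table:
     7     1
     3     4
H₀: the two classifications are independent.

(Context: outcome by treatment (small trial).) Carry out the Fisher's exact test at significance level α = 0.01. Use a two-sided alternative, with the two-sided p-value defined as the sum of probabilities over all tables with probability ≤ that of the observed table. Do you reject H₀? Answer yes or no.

reject H₀: no

Margins: r₁=8, r₂=7, c₁=10, c₂=5, n=15
p_obs = C(8,7)·C(7,3)/C(15,10); sum pmf over tables with pmf ≤ p_obs
p-value (two-sided) = 0.11888
At α=0.01: p ≥ α → fail to reject H₀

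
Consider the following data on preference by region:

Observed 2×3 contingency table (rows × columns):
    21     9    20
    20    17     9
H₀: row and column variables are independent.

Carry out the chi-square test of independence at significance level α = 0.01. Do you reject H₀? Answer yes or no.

Row totals [50, 46], col totals [41, 26, 29], n=96
χ² = (21−21.35)²/21.35 + (9−13.54)²/13.54 + (20−15.10)²/15.10 + (20−19.65)²/19.65 + (17−12.46)²/12.46 + (9−13.90)²/13.90 = 6.5030
df = 2
p-value (upper-tail) = 0.03872
At α=0.01: p ≥ α → fail to reject H₀

reject H₀: no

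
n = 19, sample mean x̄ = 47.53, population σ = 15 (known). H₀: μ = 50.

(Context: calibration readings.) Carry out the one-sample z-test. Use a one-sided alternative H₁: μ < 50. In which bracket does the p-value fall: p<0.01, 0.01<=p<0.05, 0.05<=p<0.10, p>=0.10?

p-value bracket: p>=0.10

SE = σ/√n = 15/√19 = 3.4412
z = (x̄−μ₀)/SE = (47.53−50)/3.4412 = -0.7178
p-value (one-sided, H₁ less) = 0.23645
→ bracket: p>=0.10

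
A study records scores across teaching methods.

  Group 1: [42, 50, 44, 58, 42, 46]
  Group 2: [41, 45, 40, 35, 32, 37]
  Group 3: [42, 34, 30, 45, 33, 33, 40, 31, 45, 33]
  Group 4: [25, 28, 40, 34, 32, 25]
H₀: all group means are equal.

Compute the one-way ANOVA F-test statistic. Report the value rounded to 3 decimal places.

test statistic = 8.599

Group means [47.00, 38.33, 36.60, 30.67], grand mean 37.929
SSB = Σnᵢ(x̄ᵢ−x̄)² = 828.790; SSW = ΣΣ(x−x̄ᵢ)² = 771.067
MSB = 828.790/3 = 276.2635; MSW = 771.067/24 = 32.1278
F = MSB/MSW = 8.5989
df = (3, 24)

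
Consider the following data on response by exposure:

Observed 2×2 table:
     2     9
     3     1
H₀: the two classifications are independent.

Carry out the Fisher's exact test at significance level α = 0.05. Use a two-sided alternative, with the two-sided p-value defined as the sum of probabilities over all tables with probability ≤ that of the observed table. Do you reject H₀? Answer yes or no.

Margins: r₁=11, r₂=4, c₁=5, c₂=10, n=15
p_obs = C(11,2)·C(4,3)/C(15,5); sum pmf over tables with pmf ≤ p_obs
p-value (two-sided) = 0.07692
At α=0.05: p ≥ α → fail to reject H₀

reject H₀: no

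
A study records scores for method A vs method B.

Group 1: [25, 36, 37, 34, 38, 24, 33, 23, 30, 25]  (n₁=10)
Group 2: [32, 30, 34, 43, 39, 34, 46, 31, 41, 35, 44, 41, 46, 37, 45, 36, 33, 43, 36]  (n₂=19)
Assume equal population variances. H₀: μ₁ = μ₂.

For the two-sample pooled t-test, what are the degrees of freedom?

df = n₁ + n₂ − 2 = 10 + 19 − 2 = 27

degrees of freedom = 27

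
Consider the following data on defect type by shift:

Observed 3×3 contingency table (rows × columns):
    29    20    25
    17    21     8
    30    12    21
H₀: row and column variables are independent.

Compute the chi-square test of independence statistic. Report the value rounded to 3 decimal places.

test statistic = 10.610

Row totals [74, 46, 63], col totals [76, 53, 54], n=183
χ² = (29−30.73)²/30.73 + (20−21.43)²/21.43 + (25−21.84)²/21.84 + (17−19.10)²/19.10 + (21−13.32)²/13.32 + (8−13.57)²/13.57 + (30−26.16)²/26.16 + (12−18.25)²/18.25 + (21−18.59)²/18.59 = 10.6096
df = 4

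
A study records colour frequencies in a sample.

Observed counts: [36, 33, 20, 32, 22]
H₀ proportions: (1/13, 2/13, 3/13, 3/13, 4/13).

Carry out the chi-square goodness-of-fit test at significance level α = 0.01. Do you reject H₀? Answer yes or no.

n = 143; E_i = n·p_i = [11.00, 22.00, 33.00, 33.00, 44.00]
χ² = (36−11.00)²/11.00 + (33−22.00)²/22.00 + (20−33.00)²/33.00 + (32−33.00)²/33.00 + (22−44.00)²/44.00 = 78.4697
df = 4
p-value (upper-tail) = 0.00000
At α=0.01: p < α → reject H₀

reject H₀: yes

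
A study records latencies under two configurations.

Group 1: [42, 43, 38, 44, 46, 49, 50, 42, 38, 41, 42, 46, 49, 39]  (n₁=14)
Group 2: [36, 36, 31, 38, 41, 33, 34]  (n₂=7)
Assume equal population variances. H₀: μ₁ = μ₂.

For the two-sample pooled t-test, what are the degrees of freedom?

df = n₁ + n₂ − 2 = 14 + 7 − 2 = 19

degrees of freedom = 19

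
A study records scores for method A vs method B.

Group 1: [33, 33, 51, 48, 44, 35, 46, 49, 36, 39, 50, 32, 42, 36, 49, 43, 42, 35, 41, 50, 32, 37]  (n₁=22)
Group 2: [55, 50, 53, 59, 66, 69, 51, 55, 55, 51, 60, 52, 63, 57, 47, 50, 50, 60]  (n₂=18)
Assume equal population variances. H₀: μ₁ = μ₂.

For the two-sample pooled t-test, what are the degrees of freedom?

degrees of freedom = 38

df = n₁ + n₂ − 2 = 22 + 18 − 2 = 38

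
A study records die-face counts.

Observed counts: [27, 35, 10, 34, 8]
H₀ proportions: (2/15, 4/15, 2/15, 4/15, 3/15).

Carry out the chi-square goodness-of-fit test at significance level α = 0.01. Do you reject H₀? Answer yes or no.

n = 114; E_i = n·p_i = [15.20, 30.40, 15.20, 30.40, 22.80]
χ² = (27−15.20)²/15.20 + (35−30.40)²/30.40 + (10−15.20)²/15.20 + (34−30.40)²/30.40 + (8−22.80)²/22.80 = 21.6689
df = 4
p-value (upper-tail) = 0.00023
At α=0.01: p < α → reject H₀

reject H₀: yes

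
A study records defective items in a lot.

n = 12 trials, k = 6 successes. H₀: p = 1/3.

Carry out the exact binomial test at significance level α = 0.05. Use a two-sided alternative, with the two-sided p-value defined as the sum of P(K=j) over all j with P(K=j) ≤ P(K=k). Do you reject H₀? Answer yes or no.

Exact binomial: n=12, k=6, p₀=1/3=0.3333
P(X=j) = C(n,j)·p₀^j·(1−p₀)^(n−j); p = Σ P(X=j) over j with P(X=j) ≤ P(X=6)
p-value (two-sided) = 0.23167
At α=0.05: p ≥ α → fail to reject H₀

reject H₀: no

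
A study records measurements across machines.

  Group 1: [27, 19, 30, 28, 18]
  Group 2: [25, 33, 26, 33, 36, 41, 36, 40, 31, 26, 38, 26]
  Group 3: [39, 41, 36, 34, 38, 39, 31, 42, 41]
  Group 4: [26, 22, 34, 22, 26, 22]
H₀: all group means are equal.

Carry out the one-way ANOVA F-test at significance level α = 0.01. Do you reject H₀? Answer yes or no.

Group means [24.40, 32.58, 37.89, 25.33], grand mean 31.438
SSB = Σnᵢ(x̄ᵢ−x̄)² = 861.536; SSW = ΣΣ(x−x̄ᵢ)² = 704.339
MSB = 861.536/3 = 287.1787; MSW = 704.339/28 = 25.1550
F = MSB/MSW = 11.4164
df = (3, 28)
p-value (upper-tail) = 0.00005
At α=0.01: p < α → reject H₀

reject H₀: yes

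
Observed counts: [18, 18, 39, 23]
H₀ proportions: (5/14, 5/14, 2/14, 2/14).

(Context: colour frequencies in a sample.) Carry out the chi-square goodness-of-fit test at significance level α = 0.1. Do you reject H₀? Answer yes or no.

n = 98; E_i = n·p_i = [35.00, 35.00, 14.00, 14.00]
χ² = (18−35.00)²/35.00 + (18−35.00)²/35.00 + (39−14.00)²/14.00 + (23−14.00)²/14.00 = 66.9429
df = 3
p-value (upper-tail) = 0.00000
At α=0.1: p < α → reject H₀

reject H₀: yes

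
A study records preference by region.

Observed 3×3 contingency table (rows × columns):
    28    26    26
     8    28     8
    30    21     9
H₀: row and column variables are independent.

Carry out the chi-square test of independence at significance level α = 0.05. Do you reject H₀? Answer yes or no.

reject H₀: yes

Row totals [80, 44, 60], col totals [66, 75, 43], n=184
χ² = (28−28.70)²/28.70 + (26−32.61)²/32.61 + (26−18.70)²/18.70 + (8−15.78)²/15.78 + (28−17.93)²/17.93 + (8−10.28)²/10.28 + (30−21.52)²/21.52 + (21−24.46)²/24.46 + (9−14.02)²/14.02 = 19.8301
df = 4
p-value (upper-tail) = 0.00054
At α=0.05: p < α → reject H₀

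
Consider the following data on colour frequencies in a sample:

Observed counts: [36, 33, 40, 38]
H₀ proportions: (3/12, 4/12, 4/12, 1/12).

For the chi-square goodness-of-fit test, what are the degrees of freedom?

degrees of freedom = 3

df = k − 1 = 4 − 1 = 3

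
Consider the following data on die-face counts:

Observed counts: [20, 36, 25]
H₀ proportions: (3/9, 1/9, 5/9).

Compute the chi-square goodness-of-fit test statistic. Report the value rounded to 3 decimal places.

n = 81; E_i = n·p_i = [27.00, 9.00, 45.00]
χ² = (20−27.00)²/27.00 + (36−9.00)²/9.00 + (25−45.00)²/45.00 = 91.7037
df = 2

test statistic = 91.704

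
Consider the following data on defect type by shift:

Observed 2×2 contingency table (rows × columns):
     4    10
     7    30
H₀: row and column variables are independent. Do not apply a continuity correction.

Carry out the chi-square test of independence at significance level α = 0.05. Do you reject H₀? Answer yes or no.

reject H₀: no

Row totals [14, 37], col totals [11, 40], n=51
χ² = (4−3.02)²/3.02 + (10−10.98)²/10.98 + (7−7.98)²/7.98 + (30−29.02)²/29.02 = 0.5594
df = 1
p-value (upper-tail) = 0.45450
At α=0.05: p ≥ α → fail to reject H₀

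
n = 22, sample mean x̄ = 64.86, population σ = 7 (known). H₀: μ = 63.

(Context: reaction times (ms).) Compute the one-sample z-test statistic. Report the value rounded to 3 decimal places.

SE = σ/√n = 7/√22 = 1.4924
z = (x̄−μ₀)/SE = (64.86−63)/1.4924 = 1.2463

test statistic = 1.246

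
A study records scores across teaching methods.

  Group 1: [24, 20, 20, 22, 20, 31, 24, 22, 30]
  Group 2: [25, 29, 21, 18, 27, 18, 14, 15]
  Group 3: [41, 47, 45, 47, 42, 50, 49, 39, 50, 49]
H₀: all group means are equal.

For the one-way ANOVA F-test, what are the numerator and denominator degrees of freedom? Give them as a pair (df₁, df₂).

k = 3 groups, N = 27 total
df = (k−1, N−k) = (3−1, 27−3) = (2, 24)

degrees of freedom = [2, 24]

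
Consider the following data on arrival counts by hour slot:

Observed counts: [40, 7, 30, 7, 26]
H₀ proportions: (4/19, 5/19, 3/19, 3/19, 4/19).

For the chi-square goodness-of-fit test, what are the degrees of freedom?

df = k − 1 = 5 − 1 = 4

degrees of freedom = 4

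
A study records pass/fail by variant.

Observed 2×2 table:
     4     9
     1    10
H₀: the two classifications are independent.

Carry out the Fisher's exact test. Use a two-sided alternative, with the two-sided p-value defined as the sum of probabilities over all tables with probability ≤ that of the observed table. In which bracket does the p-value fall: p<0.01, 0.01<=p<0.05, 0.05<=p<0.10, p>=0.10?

Margins: r₁=13, r₂=11, c₁=5, c₂=19, n=24
p_obs = C(13,4)·C(11,1)/C(24,5); sum pmf over tables with pmf ≤ p_obs
p-value (two-sided) = 0.32712
→ bracket: p>=0.10

p-value bracket: p>=0.10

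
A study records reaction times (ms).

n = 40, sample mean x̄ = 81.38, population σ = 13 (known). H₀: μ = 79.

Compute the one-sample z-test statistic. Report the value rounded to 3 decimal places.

SE = σ/√n = 13/√40 = 2.0555
z = (x̄−μ₀)/SE = (81.38−79)/2.0555 = 1.1579

test statistic = 1.158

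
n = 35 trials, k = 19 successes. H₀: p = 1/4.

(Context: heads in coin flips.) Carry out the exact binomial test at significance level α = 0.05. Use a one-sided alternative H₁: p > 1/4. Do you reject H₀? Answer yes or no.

Exact binomial: n=35, k=19, p₀=1/4=0.2500
P(X≥19) from Σ C(n,i)·p₀^i·(1−p₀)^(n−i)
p-value (one-sided, H₁ greater) = 0.00020
At α=0.05: p < α → reject H₀

reject H₀: yes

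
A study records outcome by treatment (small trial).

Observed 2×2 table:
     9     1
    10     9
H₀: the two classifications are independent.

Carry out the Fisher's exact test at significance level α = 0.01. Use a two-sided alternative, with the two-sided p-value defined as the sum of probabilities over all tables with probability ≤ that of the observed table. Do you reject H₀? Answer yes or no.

reject H₀: no

Margins: r₁=10, r₂=19, c₁=19, c₂=10, n=29
p_obs = C(10,9)·C(19,10)/C(29,19); sum pmf over tables with pmf ≤ p_obs
p-value (two-sided) = 0.09757
At α=0.01: p ≥ α → fail to reject H₀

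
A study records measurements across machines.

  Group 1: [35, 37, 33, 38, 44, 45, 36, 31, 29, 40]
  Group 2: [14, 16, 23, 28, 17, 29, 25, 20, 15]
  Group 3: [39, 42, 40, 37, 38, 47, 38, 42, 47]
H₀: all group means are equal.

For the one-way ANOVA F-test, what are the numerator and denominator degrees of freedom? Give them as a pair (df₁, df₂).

k = 3 groups, N = 28 total
df = (k−1, N−k) = (3−1, 28−3) = (2, 25)

degrees of freedom = [2, 25]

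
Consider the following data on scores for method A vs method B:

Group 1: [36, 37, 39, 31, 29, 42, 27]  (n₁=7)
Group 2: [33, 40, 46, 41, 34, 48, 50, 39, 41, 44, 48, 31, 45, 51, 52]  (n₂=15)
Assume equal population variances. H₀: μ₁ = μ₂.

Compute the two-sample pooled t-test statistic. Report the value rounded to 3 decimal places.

x̄₁=34.429, s₁=5.533, n₁=7
x̄₂=42.867, s₂=6.632, n₂=15
s_p² = [6·5.533² + 14·6.632²]/20 = 39.9724
SE = √(s_p²·(1/7+1/15)) = 2.8940
t = (34.429−42.867)/2.8940 = -2.9157
df = 20

test statistic = -2.916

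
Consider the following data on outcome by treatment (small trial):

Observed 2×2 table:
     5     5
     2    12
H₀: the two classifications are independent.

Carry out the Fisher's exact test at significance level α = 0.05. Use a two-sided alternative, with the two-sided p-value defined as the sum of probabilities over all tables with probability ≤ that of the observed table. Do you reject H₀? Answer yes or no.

Margins: r₁=10, r₂=14, c₁=7, c₂=17, n=24
p_obs = C(10,5)·C(14,2)/C(24,7); sum pmf over tables with pmf ≤ p_obs
p-value (two-sided) = 0.08501
At α=0.05: p ≥ α → fail to reject H₀

reject H₀: no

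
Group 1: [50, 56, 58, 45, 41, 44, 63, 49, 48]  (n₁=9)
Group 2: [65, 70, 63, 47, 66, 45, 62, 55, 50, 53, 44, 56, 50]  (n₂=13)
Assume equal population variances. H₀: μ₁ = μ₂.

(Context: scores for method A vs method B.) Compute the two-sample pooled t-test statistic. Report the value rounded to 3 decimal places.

x̄₁=50.444, s₁=7.196, n₁=9
x̄₂=55.846, s₂=8.611, n₂=13
s_p² = [8·7.196² + 12·8.611²]/20 = 65.1957
SE = √(s_p²·(1/9+1/13)) = 3.5013
t = (50.444−55.846)/3.5013 = -1.5428
df = 20

test statistic = -1.543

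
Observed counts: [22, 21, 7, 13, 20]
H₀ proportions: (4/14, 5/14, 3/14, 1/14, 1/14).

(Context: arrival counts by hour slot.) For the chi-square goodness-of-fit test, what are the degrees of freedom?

df = k − 1 = 5 − 1 = 4

degrees of freedom = 4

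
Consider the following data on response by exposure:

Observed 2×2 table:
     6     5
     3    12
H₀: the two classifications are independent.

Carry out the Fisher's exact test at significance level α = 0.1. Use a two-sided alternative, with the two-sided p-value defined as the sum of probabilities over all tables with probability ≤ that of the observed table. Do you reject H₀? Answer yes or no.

reject H₀: no

Margins: r₁=11, r₂=15, c₁=9, c₂=17, n=26
p_obs = C(11,6)·C(15,3)/C(26,9); sum pmf over tables with pmf ≤ p_obs
p-value (two-sided) = 0.10343
At α=0.1: p ≥ α → fail to reject H₀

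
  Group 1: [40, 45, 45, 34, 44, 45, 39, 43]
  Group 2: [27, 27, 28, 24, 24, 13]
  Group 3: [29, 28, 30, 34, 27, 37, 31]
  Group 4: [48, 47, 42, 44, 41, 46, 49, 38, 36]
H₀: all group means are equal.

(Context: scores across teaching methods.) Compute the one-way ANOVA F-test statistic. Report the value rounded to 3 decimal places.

Group means [41.88, 23.83, 30.86, 43.44], grand mean 36.167
SSB = Σnᵢ(x̄ᵢ−x̄)² = 1847.379; SSW = ΣΣ(x−x̄ᵢ)² = 502.788
MSB = 1847.379/3 = 615.7930; MSW = 502.788/26 = 19.3380
F = MSB/MSW = 31.8437
df = (3, 26)

test statistic = 31.844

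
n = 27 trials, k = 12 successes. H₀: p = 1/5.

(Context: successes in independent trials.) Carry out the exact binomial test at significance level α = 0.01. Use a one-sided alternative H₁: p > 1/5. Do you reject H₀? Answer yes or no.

Exact binomial: n=27, k=12, p₀=1/5=0.2000
P(X≥12) from Σ C(n,i)·p₀^i·(1−p₀)^(n−i)
p-value (one-sided, H₁ greater) = 0.00346
At α=0.01: p < α → reject H₀

reject H₀: yes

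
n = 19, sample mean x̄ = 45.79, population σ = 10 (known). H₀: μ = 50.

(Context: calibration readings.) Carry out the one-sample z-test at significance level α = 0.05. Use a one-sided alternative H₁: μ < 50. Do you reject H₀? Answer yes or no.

reject H₀: yes

SE = σ/√n = 10/√19 = 2.2942
z = (x̄−μ₀)/SE = (45.79−50)/2.2942 = -1.8351
p-value (one-sided, H₁ less) = 0.03325
At α=0.05: p < α → reject H₀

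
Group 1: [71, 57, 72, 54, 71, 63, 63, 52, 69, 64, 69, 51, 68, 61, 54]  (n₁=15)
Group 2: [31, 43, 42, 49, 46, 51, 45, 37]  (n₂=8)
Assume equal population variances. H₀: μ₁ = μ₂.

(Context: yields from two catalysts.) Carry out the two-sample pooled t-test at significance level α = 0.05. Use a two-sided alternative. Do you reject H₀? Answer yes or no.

reject H₀: yes

x̄₁=62.600, s₁=7.424, n₁=15
x̄₂=43.000, s₂=6.481, n₂=8
s_p² = [14·7.424² + 7·6.481²]/21 = 50.7429
SE = √(s_p²·(1/15+1/8)) = 3.1186
t = (62.600−43.000)/3.1186 = 6.2849
df = 21
p-value (two-sided) = 0.00000
At α=0.05: p < α → reject H₀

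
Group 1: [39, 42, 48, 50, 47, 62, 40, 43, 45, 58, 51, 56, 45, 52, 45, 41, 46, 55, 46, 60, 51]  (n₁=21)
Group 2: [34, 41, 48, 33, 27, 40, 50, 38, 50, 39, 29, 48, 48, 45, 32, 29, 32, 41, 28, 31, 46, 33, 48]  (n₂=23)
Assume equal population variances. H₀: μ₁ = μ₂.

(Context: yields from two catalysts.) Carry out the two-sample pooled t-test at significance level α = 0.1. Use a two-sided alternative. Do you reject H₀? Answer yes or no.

x̄₁=48.667, s₁=6.606, n₁=21
x̄₂=38.696, s₂=7.928, n₂=23
s_p² = [20·6.606² + 22·7.928²]/42 = 53.7032
SE = √(s_p²·(1/21+1/23)) = 2.2118
t = (48.667−38.696)/2.2118 = 4.5080
df = 42
p-value (two-sided) = 0.00005
At α=0.1: p < α → reject H₀

reject H₀: yes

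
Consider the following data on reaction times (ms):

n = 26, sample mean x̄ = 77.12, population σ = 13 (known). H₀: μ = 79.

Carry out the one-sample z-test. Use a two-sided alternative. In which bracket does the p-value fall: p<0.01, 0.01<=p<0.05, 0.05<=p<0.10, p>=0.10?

SE = σ/√n = 13/√26 = 2.5495
z = (x̄−μ₀)/SE = (77.12−79)/2.5495 = -0.7374
p-value (two-sided) = 0.46088
→ bracket: p>=0.10

p-value bracket: p>=0.10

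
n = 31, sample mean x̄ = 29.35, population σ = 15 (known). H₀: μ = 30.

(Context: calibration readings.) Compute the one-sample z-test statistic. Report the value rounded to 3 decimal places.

test statistic = -0.241

SE = σ/√n = 15/√31 = 2.6941
z = (x̄−μ₀)/SE = (29.35−30)/2.6941 = -0.2413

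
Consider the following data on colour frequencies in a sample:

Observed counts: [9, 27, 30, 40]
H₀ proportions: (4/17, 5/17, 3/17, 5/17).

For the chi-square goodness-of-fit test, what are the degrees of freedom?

degrees of freedom = 3

df = k − 1 = 4 − 1 = 3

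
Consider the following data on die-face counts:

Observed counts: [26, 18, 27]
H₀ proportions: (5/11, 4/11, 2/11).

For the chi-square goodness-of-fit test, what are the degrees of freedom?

degrees of freedom = 2

df = k − 1 = 3 − 1 = 2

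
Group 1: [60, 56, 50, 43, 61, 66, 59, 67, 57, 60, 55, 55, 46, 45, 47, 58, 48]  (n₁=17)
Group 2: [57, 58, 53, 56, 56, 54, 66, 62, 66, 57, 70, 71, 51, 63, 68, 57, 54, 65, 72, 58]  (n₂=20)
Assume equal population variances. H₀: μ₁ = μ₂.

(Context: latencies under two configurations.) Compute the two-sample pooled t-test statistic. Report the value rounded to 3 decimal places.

test statistic = -2.575

x̄₁=54.882, s₁=7.262, n₁=17
x̄₂=60.700, s₂=6.482, n₂=20
s_p² = [16·7.262² + 19·6.482²]/35 = 46.9133
SE = √(s_p²·(1/17+1/20)) = 2.2595
t = (54.882−60.700)/2.2595 = -2.5748
df = 35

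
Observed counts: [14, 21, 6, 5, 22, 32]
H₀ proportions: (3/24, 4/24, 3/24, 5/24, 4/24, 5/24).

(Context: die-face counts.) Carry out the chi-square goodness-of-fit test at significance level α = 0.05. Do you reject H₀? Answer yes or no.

n = 100; E_i = n·p_i = [12.50, 16.67, 12.50, 20.83, 16.67, 20.83]
χ² = (14−12.50)²/12.50 + (21−16.67)²/16.67 + (6−12.50)²/12.50 + (5−20.83)²/20.83 + (22−16.67)²/16.67 + (32−20.83)²/20.83 = 24.4120
df = 5
p-value (upper-tail) = 0.00018
At α=0.05: p < α → reject H₀

reject H₀: yes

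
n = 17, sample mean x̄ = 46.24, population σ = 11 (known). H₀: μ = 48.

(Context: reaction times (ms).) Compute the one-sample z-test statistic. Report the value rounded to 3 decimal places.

test statistic = -0.660

SE = σ/√n = 11/√17 = 2.6679
z = (x̄−μ₀)/SE = (46.24−48)/2.6679 = -0.6597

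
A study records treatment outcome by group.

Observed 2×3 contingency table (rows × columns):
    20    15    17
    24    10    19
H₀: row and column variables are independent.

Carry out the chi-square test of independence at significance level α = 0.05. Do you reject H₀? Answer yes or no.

reject H₀: no

Row totals [52, 53], col totals [44, 25, 36], n=105
χ² = (20−21.79)²/21.79 + (15−12.38)²/12.38 + (17−17.83)²/17.83 + (24−22.21)²/22.21 + (10−12.62)²/12.62 + (19−18.17)²/18.17 = 1.4654
df = 2
p-value (upper-tail) = 0.48062
At α=0.05: p ≥ α → fail to reject H₀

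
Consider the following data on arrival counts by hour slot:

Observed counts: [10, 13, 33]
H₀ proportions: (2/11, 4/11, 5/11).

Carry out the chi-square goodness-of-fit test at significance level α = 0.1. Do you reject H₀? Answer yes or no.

n = 56; E_i = n·p_i = [10.18, 20.36, 25.45]
χ² = (10−10.18)²/10.18 + (13−20.36)²/20.36 + (33−25.45)²/25.45 = 4.9027
df = 2
p-value (upper-tail) = 0.08618
At α=0.1: p < α → reject H₀

reject H₀: yes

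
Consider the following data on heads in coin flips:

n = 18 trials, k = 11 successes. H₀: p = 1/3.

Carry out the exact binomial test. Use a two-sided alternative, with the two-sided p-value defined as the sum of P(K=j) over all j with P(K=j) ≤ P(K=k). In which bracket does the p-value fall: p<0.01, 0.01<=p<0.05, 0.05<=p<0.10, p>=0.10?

Exact binomial: n=18, k=11, p₀=1/3=0.3333
P(X=j) = C(n,j)·p₀^j·(1−p₀)^(n−j); p = Σ P(X=j) over j with P(X=j) ≤ P(X=11)
p-value (two-sided) = 0.02120
→ bracket: 0.01<=p<0.05

p-value bracket: 0.01<=p<0.05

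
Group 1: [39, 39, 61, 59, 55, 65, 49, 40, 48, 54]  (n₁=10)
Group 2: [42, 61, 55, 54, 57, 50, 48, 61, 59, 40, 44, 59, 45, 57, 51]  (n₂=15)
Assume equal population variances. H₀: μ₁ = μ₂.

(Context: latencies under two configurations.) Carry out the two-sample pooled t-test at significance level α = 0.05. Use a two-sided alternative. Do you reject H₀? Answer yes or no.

x̄₁=50.900, s₁=9.469, n₁=10
x̄₂=52.200, s₂=7.073, n₂=15
s_p² = [9·9.469² + 14·7.073²]/23 = 65.5348
SE = √(s_p²·(1/10+1/15)) = 3.3049
t = (50.900−52.200)/3.3049 = -0.3934
df = 23
p-value (two-sided) = 0.69768
At α=0.05: p ≥ α → fail to reject H₀

reject H₀: no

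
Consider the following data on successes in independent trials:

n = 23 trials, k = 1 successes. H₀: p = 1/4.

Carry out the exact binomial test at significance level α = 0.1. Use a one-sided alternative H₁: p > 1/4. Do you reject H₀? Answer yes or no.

reject H₀: no

Exact binomial: n=23, k=1, p₀=1/4=0.2500
P(X≥1) from Σ C(n,i)·p₀^i·(1−p₀)^(n−i)
p-value (one-sided, H₁ greater) = 0.99866
At α=0.1: p ≥ α → fail to reject H₀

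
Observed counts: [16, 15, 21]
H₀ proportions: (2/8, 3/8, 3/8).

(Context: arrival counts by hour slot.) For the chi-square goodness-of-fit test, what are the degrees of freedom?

degrees of freedom = 2

df = k − 1 = 3 − 1 = 2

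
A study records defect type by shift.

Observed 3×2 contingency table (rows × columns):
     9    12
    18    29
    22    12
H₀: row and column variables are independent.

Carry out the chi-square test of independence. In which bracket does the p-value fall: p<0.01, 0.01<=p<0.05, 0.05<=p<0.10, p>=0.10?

p-value bracket: 0.05<=p<0.10

Row totals [21, 47, 34], col totals [49, 53], n=102
χ² = (9−10.09)²/10.09 + (12−10.91)²/10.91 + (18−22.58)²/22.58 + (29−24.42)²/24.42 + (22−16.33)²/16.33 + (12−17.67)²/17.67 = 5.7963
df = 2
p-value (upper-tail) = 0.05513
→ bracket: 0.05<=p<0.10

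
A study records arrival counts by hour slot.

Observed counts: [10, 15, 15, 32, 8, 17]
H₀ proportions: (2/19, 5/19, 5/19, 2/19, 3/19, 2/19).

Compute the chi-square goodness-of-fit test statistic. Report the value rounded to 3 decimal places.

test statistic = 63.194

n = 97; E_i = n·p_i = [10.21, 25.53, 25.53, 10.21, 15.32, 10.21]
χ² = (10−10.21)²/10.21 + (15−25.53)²/25.53 + (15−25.53)²/25.53 + (32−10.21)²/10.21 + (8−15.32)²/15.32 + (17−10.21)²/10.21 = 63.1942
df = 5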